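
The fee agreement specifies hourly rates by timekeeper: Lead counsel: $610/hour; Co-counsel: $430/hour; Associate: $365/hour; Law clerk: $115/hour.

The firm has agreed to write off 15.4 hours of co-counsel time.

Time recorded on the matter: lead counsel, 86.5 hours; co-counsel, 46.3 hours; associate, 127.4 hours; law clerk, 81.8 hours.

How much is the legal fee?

Lead counsel: 86.5 × $610 = $52,765.00
Co-counsel: 46.3 × $430 = $19,909.00
Associate: 127.4 × $365 = $46,501.00
Law clerk: 81.8 × $115 = $9,407.00
Subtotal: $128,582.00
Write-off: 15.4 × $430 = $6,622.00
Total: $128,582.00 − $6,622.00 = $121,960.00

$121,960.00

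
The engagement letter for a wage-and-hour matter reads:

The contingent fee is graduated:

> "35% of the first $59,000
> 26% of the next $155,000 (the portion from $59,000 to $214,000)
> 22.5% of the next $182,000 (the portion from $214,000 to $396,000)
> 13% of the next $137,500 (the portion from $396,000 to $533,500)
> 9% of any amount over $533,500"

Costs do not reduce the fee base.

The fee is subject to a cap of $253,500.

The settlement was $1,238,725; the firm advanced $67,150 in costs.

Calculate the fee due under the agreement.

$183,245.25

Fee base is the gross recovery, $1,238,725; costs are reimbursed separately.
First $59,000 at 35% = $20,650.00
Next $155,000 at 26% = $40,300.00
Next $182,000 at 22.5% = $40,950.00
Next $137,500 at 13% = $17,875.00
Remaining $705,225 at 9% = $63,470.25
Fee: $20,650.00 + $40,300.00 + $40,950.00 + $17,875.00 + $63,470.25 = $183,245.25
$183,245.25 is under the $253,500 cap.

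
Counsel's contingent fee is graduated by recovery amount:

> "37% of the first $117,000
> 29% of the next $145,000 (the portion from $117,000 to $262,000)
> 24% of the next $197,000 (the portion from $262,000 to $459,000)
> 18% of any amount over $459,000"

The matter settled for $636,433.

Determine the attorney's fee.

$164,557.94

First $117,000 at 37% = $43,290.00
Next $145,000 at 29% = $42,050.00
Next $197,000 at 24% = $47,280.00
Remaining $177,433 at 18% = $31,937.94
Fee: $43,290.00 + $42,050.00 + $47,280.00 + $31,937.94 = $164,557.94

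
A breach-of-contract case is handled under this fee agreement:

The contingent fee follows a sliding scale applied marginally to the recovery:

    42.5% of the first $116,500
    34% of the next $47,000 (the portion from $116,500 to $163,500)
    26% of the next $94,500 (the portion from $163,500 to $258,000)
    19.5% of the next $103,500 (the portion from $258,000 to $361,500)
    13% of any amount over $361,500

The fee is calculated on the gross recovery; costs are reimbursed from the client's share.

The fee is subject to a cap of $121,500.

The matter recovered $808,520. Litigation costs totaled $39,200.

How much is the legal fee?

Fee base is the gross recovery, $808,520; costs are reimbursed separately.
First $116,500 at 42.5% = $49,512.50
Next $47,000 at 34% = $15,980.00
Next $94,500 at 26% = $24,570.00
Next $103,500 at 19.5% = $20,182.50
Remaining $447,020 at 13% = $58,112.60
Fee: $49,512.50 + $15,980.00 + $24,570.00 + $20,182.50 + $58,112.60 = $168,357.60
$168,357.60 exceeds the $121,500 cap, so the fee is capped at $121,500.00.

$121,500.00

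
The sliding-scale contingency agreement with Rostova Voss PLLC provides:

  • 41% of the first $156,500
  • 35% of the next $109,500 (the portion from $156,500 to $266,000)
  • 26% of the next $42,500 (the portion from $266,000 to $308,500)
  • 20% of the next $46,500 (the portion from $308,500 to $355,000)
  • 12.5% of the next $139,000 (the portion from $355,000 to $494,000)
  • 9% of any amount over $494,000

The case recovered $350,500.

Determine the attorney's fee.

First $156,500 at 41% = $64,165.00
Next $109,500 at 35% = $38,325.00
Next $42,500 at 26% = $11,050.00
Remaining $42,000 at 20% = $8,400.00
Fee: $64,165.00 + $38,325.00 + $11,050.00 + $8,400.00 = $121,940.00

$121,940.00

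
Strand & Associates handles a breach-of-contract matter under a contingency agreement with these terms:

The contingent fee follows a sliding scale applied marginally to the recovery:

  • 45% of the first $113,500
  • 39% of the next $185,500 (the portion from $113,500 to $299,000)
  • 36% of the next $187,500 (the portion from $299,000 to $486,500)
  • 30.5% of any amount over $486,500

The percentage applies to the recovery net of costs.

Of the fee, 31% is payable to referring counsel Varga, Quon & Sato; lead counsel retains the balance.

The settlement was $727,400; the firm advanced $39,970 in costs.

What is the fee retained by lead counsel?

Fee base (net of costs): $727,400 − $39,970 = $687,430
First $113,500 at 45% = $51,075.00
Next $185,500 at 39% = $72,345.00
Next $187,500 at 36% = $67,500.00
Remaining $200,930 at 30.5% = $61,283.65
Fee: $51,075.00 + $72,345.00 + $67,500.00 + $61,283.65 = $252,203.65
Referral share: 31% of $252,203.65 = $78,183.13; lead counsel retains $252,203.65 − $78,183.13 = $174,020.52.

$174,020.52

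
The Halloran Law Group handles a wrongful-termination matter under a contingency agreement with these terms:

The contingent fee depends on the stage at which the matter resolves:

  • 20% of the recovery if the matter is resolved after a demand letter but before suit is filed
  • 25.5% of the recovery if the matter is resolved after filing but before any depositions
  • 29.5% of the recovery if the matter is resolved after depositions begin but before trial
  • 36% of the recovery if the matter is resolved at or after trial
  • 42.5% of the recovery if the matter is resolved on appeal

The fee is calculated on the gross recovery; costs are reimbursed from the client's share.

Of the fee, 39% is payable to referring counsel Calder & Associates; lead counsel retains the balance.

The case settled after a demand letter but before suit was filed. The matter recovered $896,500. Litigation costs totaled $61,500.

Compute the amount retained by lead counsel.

$109,373.00

Fee base is the gross recovery, $896,500; costs are reimbursed separately.
The matter settled after a demand letter but before suit was filed, so the 20% rate applies.
$896,500 × 20% = $179,300.00
Referral share: 39% of $179,300.00 = $69,927.00; lead counsel retains $179,300.00 − $69,927.00 = $109,373.00.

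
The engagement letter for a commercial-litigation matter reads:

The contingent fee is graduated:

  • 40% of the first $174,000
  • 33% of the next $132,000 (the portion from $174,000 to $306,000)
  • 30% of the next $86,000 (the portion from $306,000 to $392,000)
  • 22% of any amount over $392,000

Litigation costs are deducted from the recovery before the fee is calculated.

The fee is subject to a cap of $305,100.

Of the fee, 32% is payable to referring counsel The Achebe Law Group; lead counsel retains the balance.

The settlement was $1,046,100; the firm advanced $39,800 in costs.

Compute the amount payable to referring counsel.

$87,713.92

Fee base (net of costs): $1,046,100 − $39,800 = $1,006,300
First $174,000 at 40% = $69,600.00
Next $132,000 at 33% = $43,560.00
Next $86,000 at 30% = $25,800.00
Remaining $614,300 at 22% = $135,146.00
Fee: $69,600.00 + $43,560.00 + $25,800.00 + $135,146.00 = $274,106.00
$274,106.00 is under the $305,100 cap.
Referral share: 32% of $274,106.00 = $87,713.92; lead counsel retains $274,106.00 − $87,713.92 = $186,392.08.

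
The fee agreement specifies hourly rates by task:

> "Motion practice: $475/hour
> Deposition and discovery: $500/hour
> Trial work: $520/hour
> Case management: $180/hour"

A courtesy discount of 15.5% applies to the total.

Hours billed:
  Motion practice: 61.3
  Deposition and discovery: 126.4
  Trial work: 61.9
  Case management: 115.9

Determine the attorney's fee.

$122,835.54

Motion practice: 61.3 × $475 = $29,117.50
Deposition and discovery: 126.4 × $500 = $63,200.00
Trial work: 61.9 × $520 = $32,188.00
Case management: 115.9 × $180 = $20,862.00
Subtotal: $145,367.50
Less 15.5% discount: −$22,531.96
Total: $145,367.50 − $22,531.96 = $122,835.54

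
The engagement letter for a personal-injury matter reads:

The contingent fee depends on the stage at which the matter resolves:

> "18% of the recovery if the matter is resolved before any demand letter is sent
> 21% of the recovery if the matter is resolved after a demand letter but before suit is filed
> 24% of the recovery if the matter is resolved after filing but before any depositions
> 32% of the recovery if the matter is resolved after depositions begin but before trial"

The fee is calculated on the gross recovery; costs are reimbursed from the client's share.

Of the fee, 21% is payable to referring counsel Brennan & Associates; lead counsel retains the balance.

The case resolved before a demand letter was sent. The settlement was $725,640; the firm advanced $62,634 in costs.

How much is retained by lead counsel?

$103,186.01

Fee base is the gross recovery, $725,640; costs are reimbursed separately.
The matter resolved before a demand letter was sent, so the 18% rate applies.
$725,640 × 18% = $130,615.20
Referral share: 21% of $130,615.20 = $27,429.19; lead counsel retains $130,615.20 − $27,429.19 = $103,186.01.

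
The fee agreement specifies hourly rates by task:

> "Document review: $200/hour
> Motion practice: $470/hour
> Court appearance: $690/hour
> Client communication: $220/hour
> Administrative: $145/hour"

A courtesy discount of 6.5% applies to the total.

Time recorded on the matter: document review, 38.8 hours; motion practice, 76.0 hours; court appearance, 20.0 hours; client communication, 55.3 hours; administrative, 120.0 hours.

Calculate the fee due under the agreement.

$81,201.01

Document review: 38.8 × $200 = $7,760.00
Motion practice: 76.0 × $470 = $35,720.00
Court appearance: 20.0 × $690 = $13,800.00
Client communication: 55.3 × $220 = $12,166.00
Administrative: 120.0 × $145 = $17,400.00
Subtotal: $86,846.00
Less 6.5% discount: −$5,644.99
Total: $86,846.00 − $5,644.99 = $81,201.01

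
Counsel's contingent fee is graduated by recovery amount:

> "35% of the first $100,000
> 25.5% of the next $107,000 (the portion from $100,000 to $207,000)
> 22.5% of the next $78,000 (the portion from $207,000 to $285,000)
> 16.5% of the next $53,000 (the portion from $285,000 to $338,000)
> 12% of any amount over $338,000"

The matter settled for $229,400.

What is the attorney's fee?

$67,325.00

First $100,000 at 35% = $35,000.00
Next $107,000 at 25.5% = $27,285.00
Remaining $22,400 at 22.5% = $5,040.00
Fee: $35,000.00 + $27,285.00 + $5,040.00 = $67,325.00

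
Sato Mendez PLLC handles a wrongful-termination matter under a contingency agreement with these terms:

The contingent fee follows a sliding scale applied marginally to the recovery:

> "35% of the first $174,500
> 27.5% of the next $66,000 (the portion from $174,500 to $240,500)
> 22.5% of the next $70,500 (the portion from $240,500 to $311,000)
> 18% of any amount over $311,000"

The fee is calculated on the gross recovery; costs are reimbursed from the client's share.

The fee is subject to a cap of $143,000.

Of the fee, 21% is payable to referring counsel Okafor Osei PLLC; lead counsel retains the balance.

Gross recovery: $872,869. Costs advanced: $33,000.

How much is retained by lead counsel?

$112,970.00

Fee base is the gross recovery, $872,869; costs are reimbursed separately.
First $174,500 at 35% = $61,075.00
Next $66,000 at 27.5% = $18,150.00
Next $70,500 at 22.5% = $15,862.50
Remaining $561,869 at 18% = $101,136.42
Fee: $61,075.00 + $18,150.00 + $15,862.50 + $101,136.42 = $196,223.92
$196,223.92 exceeds the $143,000 cap, so the fee is capped at $143,000.00.
Referral share: 21% of $143,000.00 = $30,030.00; lead counsel retains $143,000.00 − $30,030.00 = $112,970.00.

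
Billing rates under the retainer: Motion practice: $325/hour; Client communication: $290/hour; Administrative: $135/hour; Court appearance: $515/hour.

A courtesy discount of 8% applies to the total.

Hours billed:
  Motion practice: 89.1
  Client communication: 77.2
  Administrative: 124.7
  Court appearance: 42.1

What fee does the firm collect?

Motion practice: 89.1 × $325 = $28,957.50
Client communication: 77.2 × $290 = $22,388.00
Administrative: 124.7 × $135 = $16,834.50
Court appearance: 42.1 × $515 = $21,681.50
Subtotal: $89,861.50
Less 8% discount: −$7,188.92
Total: $89,861.50 − $7,188.92 = $82,672.58

$82,672.58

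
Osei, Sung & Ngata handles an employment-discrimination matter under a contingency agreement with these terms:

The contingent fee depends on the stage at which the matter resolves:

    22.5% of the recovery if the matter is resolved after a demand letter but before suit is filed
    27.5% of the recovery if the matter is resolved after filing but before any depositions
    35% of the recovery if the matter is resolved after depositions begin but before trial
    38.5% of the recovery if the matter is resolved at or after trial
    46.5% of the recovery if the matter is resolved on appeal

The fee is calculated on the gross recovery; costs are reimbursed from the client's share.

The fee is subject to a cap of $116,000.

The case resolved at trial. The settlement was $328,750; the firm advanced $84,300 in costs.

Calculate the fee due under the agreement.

$116,000.00

Fee base is the gross recovery, $328,750; costs are reimbursed separately.
The matter resolved at trial, so the 38.5% rate applies.
$328,750 × 38.5% = $126,568.75
$126,568.75 exceeds the $116,000 cap, so the fee is capped at $116,000.00.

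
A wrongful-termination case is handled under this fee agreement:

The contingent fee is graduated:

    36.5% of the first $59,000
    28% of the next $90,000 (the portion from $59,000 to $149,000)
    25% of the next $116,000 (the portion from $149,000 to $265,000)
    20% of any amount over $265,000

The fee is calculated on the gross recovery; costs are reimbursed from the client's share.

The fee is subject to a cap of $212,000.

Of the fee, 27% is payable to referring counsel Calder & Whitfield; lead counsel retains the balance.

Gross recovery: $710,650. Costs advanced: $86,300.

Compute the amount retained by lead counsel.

$120,351.45

Fee base is the gross recovery, $710,650; costs are reimbursed separately.
First $59,000 at 36.5% = $21,535.00
Next $90,000 at 28% = $25,200.00
Next $116,000 at 25% = $29,000.00
Remaining $445,650 at 20% = $89,130.00
Fee: $21,535.00 + $25,200.00 + $29,000.00 + $89,130.00 = $164,865.00
$164,865.00 is under the $212,000 cap.
Referral share: 27% of $164,865.00 = $44,513.55; lead counsel retains $164,865.00 − $44,513.55 = $120,351.45.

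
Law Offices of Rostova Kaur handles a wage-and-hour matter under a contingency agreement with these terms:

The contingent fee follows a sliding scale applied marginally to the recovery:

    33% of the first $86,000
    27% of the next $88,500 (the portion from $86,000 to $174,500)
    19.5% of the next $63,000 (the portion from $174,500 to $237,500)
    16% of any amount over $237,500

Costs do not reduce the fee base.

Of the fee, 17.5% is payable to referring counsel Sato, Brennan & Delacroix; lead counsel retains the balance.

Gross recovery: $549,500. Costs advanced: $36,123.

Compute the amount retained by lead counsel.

$94,446.00

Fee base is the gross recovery, $549,500; costs are reimbursed separately.
First $86,000 at 33% = $28,380.00
Next $88,500 at 27% = $23,895.00
Next $63,000 at 19.5% = $12,285.00
Remaining $312,000 at 16% = $49,920.00
Fee: $28,380.00 + $23,895.00 + $12,285.00 + $49,920.00 = $114,480.00
Referral share: 17.5% of $114,480.00 = $20,034.00; lead counsel retains $114,480.00 − $20,034.00 = $94,446.00.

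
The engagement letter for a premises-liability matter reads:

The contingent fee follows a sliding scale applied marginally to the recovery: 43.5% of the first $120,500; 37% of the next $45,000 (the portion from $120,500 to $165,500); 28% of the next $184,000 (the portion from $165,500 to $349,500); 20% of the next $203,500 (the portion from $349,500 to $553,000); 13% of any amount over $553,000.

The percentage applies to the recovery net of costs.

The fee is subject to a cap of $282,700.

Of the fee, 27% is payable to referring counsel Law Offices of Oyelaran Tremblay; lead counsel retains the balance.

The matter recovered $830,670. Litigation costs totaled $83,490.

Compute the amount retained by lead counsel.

$136,167.56

Fee base (net of costs): $830,670 − $83,490 = $747,180
First $120,500 at 43.5% = $52,417.50
Next $45,000 at 37% = $16,650.00
Next $184,000 at 28% = $51,520.00
Next $203,500 at 20% = $40,700.00
Remaining $194,180 at 13% = $25,243.40
Fee: $52,417.50 + $16,650.00 + $51,520.00 + $40,700.00 + $25,243.40 = $186,530.90
$186,530.90 is under the $282,700 cap.
Referral share: 27% of $186,530.90 = $50,363.34; lead counsel retains $186,530.90 − $50,363.34 = $136,167.56.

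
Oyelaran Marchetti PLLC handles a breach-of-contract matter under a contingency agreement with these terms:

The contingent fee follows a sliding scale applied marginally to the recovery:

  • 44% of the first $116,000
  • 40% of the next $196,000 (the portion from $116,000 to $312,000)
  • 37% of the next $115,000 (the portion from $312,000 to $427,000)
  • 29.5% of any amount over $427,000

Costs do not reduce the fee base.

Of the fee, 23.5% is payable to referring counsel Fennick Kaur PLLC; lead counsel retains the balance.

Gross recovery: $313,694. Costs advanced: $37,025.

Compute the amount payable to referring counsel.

$30,565.69

Fee base is the gross recovery, $313,694; costs are reimbursed separately.
First $116,000 at 44% = $51,040.00
Next $196,000 at 40% = $78,400.00
Remaining $1,694 at 37% = $626.78
Fee: $51,040.00 + $78,400.00 + $626.78 = $130,066.78
Referral share: 23.5% of $130,066.78 = $30,565.69; lead counsel retains $130,066.78 − $30,565.69 = $99,501.09.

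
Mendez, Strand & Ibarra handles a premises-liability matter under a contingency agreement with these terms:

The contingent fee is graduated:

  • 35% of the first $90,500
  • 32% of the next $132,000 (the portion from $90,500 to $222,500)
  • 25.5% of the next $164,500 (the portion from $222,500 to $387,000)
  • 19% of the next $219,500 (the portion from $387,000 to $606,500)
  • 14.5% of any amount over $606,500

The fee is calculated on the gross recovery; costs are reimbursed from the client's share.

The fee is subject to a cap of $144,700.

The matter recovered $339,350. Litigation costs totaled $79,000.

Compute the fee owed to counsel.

$103,711.75

Fee base is the gross recovery, $339,350; costs are reimbursed separately.
First $90,500 at 35% = $31,675.00
Next $132,000 at 32% = $42,240.00
Remaining $116,850 at 25.5% = $29,796.75
Fee: $31,675.00 + $42,240.00 + $29,796.75 = $103,711.75
$103,711.75 is under the $144,700 cap.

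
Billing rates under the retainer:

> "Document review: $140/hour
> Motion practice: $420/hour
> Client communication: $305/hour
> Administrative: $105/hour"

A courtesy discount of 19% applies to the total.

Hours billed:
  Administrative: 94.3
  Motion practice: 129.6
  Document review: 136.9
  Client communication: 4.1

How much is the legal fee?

$68,647.50

Document review: 136.9 × $140 = $19,166.00
Motion practice: 129.6 × $420 = $54,432.00
Client communication: 4.1 × $305 = $1,250.50
Administrative: 94.3 × $105 = $9,901.50
Subtotal: $84,750.00
Less 19% discount: −$16,102.50
Total: $84,750.00 − $16,102.50 = $68,647.50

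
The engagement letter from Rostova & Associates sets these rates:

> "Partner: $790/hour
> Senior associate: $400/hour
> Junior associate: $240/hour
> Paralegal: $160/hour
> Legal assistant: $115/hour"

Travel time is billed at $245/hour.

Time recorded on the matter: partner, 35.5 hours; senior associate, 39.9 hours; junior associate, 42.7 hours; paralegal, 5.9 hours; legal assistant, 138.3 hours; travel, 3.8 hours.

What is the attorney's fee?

$72,032.50

Partner: 35.5 × $790 = $28,045.00
Senior associate: 39.9 × $400 = $15,960.00
Junior associate: 42.7 × $240 = $10,248.00
Paralegal: 5.9 × $160 = $944.00
Legal assistant: 138.3 × $115 = $15,904.50
Subtotal: $28,045.00 + $15,960.00 + $10,248.00 + $944.00 + $15,904.50 = $71,101.50
Travel: 3.8 × $245 = $931.00
Total: $71,101.50 + $931.00 = $72,032.50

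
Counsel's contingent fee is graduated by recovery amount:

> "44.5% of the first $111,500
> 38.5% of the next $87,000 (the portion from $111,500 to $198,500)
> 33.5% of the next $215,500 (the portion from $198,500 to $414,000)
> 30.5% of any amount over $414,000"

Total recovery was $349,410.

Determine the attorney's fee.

$133,667.35

First $111,500 at 44.5% = $49,617.50
Next $87,000 at 38.5% = $33,495.00
Remaining $150,910 at 33.5% = $50,554.85
Fee: $49,617.50 + $33,495.00 + $50,554.85 = $133,667.35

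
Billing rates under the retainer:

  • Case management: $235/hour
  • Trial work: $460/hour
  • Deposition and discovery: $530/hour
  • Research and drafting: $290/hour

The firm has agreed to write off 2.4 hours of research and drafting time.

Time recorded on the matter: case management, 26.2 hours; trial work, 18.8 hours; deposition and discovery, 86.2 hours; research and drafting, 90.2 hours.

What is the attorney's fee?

$85,953.00

Case management: 26.2 × $235 = $6,157.00
Trial work: 18.8 × $460 = $8,648.00
Deposition and discovery: 86.2 × $530 = $45,686.00
Research and drafting: 90.2 × $290 = $26,158.00
Subtotal: $86,649.00
Write-off: 2.4 × $290 = $696.00
Total: $86,649.00 − $696.00 = $85,953.00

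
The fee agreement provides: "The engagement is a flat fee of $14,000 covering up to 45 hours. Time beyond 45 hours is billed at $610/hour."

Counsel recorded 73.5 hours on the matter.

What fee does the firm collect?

Flat fee: $14,000.00
Excess hours: 73.5 − 45 = 28.5
Overrun: 28.5 × $610 = $17,385.00
Total: $14,000.00 + $17,385.00 = $31,385.00

$31,385.00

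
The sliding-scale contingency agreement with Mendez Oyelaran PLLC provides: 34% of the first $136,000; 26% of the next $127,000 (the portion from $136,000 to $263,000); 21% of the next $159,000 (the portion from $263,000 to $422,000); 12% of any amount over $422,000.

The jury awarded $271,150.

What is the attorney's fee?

First $136,000 at 34% = $46,240.00
Next $127,000 at 26% = $33,020.00
Remaining $8,150 at 21% = $1,711.50
Fee: $46,240.00 + $33,020.00 + $1,711.50 = $80,971.50

$80,971.50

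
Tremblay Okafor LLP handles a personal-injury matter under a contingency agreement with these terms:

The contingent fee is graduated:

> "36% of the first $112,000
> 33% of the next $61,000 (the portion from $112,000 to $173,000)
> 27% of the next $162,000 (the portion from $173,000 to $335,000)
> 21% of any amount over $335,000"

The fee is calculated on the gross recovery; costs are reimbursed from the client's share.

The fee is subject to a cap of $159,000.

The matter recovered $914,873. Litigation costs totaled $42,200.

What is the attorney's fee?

Fee base is the gross recovery, $914,873; costs are reimbursed separately.
First $112,000 at 36% = $40,320.00
Next $61,000 at 33% = $20,130.00
Next $162,000 at 27% = $43,740.00
Remaining $579,873 at 21% = $121,773.33
Fee: $40,320.00 + $20,130.00 + $43,740.00 + $121,773.33 = $225,963.33
$225,963.33 exceeds the $159,000 cap, so the fee is capped at $159,000.00.

$159,000.00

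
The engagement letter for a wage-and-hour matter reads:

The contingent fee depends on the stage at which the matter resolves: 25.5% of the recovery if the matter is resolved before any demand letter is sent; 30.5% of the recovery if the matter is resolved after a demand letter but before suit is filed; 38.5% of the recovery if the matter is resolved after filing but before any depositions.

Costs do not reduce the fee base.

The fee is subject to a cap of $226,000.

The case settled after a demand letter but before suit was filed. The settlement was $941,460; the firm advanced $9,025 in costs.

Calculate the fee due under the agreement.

$226,000.00

Fee base is the gross recovery, $941,460; costs are reimbursed separately.
The matter settled after a demand letter but before suit was filed, so the 30.5% rate applies.
$941,460 × 30.5% = $287,145.30
$287,145.30 exceeds the $226,000 cap, so the fee is capped at $226,000.00.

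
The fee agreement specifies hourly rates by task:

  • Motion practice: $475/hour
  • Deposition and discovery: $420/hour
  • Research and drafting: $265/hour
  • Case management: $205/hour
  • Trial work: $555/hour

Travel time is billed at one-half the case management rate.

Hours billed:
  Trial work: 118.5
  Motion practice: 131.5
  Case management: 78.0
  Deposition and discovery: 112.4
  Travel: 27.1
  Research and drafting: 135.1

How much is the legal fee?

Motion practice: 131.5 × $475 = $62,462.50
Deposition and discovery: 112.4 × $420 = $47,208.00
Research and drafting: 135.1 × $265 = $35,801.50
Case management: 78.0 × $205 = $15,990.00
Trial work: 118.5 × $555 = $65,767.50
Subtotal: $62,462.50 + $47,208.00 + $35,801.50 + $15,990.00 + $65,767.50 = $227,229.50
Travel: 27.1 × ($205 ÷ 2) = 27.1 × $102.50 = $2,777.75
Total: $227,229.50 + $2,777.75 = $230,007.25

$230,007.25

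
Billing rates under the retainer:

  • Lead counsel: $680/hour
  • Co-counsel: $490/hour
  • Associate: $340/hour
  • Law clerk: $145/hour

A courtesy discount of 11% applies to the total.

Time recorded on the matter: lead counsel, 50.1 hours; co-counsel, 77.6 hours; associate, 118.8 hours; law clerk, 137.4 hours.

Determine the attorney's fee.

$117,842.23

Lead counsel: 50.1 × $680 = $34,068.00
Co-counsel: 77.6 × $490 = $38,024.00
Associate: 118.8 × $340 = $40,392.00
Law clerk: 137.4 × $145 = $19,923.00
Subtotal: $132,407.00
Less 11% discount: −$14,564.77
Total: $132,407.00 − $14,564.77 = $117,842.23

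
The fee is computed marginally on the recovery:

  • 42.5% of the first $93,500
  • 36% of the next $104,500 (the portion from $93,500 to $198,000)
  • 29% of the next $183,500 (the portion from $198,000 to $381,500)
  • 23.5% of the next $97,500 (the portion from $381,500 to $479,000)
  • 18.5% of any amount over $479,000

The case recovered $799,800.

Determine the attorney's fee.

$212,833.00

First $93,500 at 42.5% = $39,737.50
Next $104,500 at 36% = $37,620.00
Next $183,500 at 29% = $53,215.00
Next $97,500 at 23.5% = $22,912.50
Remaining $320,800 at 18.5% = $59,348.00
Fee: $39,737.50 + $37,620.00 + $53,215.00 + $22,912.50 + $59,348.00 = $212,833.00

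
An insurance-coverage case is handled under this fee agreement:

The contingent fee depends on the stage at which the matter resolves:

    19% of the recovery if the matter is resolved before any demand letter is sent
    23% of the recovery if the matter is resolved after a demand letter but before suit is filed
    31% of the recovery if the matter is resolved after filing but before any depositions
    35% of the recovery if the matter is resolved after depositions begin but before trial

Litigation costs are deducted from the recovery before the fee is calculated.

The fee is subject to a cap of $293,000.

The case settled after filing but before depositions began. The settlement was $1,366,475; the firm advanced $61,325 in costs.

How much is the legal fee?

Fee base (net of costs): $1,366,475 − $61,325 = $1,305,150
The matter settled after filing but before depositions began, so the 31% rate applies.
$1,305,150 × 31% = $404,596.50
$404,596.50 exceeds the $293,000 cap, so the fee is capped at $293,000.00.

$293,000.00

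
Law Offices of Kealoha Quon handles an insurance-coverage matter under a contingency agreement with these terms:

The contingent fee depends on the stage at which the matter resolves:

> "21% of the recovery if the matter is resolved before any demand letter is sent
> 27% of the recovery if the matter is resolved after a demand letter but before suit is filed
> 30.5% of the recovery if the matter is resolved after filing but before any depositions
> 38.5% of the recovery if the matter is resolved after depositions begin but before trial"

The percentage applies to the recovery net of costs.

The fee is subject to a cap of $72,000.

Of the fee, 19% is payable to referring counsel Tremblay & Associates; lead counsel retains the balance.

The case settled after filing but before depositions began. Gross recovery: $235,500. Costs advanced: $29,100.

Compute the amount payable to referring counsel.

Fee base (net of costs): $235,500 − $29,100 = $206,400
The matter settled after filing but before depositions began, so the 30.5% rate applies.
$206,400 × 30.5% = $62,952.00
$62,952.00 is under the $72,000 cap.
Referral share: 19% of $62,952.00 = $11,960.88; lead counsel retains $62,952.00 − $11,960.88 = $50,991.12.

$11,960.88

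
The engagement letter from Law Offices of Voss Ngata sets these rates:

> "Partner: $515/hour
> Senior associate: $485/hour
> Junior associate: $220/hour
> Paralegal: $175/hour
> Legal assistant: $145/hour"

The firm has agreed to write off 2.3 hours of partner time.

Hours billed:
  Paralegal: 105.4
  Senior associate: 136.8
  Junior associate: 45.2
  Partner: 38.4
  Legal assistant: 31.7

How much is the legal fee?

$117,925.00

Partner: 38.4 × $515 = $19,776.00
Senior associate: 136.8 × $485 = $66,348.00
Junior associate: 45.2 × $220 = $9,944.00
Paralegal: 105.4 × $175 = $18,445.00
Legal assistant: 31.7 × $145 = $4,596.50
Subtotal: $119,109.50
Write-off: 2.3 × $515 = $1,184.50
Total: $119,109.50 − $1,184.50 = $117,925.00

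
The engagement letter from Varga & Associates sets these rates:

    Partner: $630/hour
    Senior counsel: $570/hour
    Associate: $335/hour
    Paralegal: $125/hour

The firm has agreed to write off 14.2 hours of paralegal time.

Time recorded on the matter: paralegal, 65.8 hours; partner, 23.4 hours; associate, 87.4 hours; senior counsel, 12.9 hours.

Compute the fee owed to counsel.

$57,824.00

Partner: 23.4 × $630 = $14,742.00
Senior counsel: 12.9 × $570 = $7,353.00
Associate: 87.4 × $335 = $29,279.00
Paralegal: 65.8 × $125 = $8,225.00
Subtotal: $59,599.00
Write-off: 14.2 × $125 = $1,775.00
Total: $59,599.00 − $1,775.00 = $57,824.00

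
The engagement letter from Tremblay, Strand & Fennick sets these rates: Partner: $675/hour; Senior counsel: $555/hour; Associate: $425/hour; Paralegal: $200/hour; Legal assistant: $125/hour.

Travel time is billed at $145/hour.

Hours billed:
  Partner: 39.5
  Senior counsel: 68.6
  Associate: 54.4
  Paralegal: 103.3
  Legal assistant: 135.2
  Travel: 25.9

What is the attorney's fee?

Partner: 39.5 × $675 = $26,662.50
Senior counsel: 68.6 × $555 = $38,073.00
Associate: 54.4 × $425 = $23,120.00
Paralegal: 103.3 × $200 = $20,660.00
Legal assistant: 135.2 × $125 = $16,900.00
Subtotal: $26,662.50 + $38,073.00 + $23,120.00 + $20,660.00 + $16,900.00 = $125,415.50
Travel: 25.9 × $145 = $3,755.50
Total: $125,415.50 + $3,755.50 = $129,171.00

$129,171.00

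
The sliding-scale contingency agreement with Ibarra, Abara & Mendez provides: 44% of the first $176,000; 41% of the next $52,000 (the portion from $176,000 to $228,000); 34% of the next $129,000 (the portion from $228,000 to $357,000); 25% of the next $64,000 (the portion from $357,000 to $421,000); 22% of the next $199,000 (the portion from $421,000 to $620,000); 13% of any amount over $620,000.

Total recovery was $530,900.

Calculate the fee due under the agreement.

$182,798.00

First $176,000 at 44% = $77,440.00
Next $52,000 at 41% = $21,320.00
Next $129,000 at 34% = $43,860.00
Next $64,000 at 25% = $16,000.00
Remaining $109,900 at 22% = $24,178.00
Fee: $77,440.00 + $21,320.00 + $43,860.00 + $16,000.00 + $24,178.00 = $182,798.00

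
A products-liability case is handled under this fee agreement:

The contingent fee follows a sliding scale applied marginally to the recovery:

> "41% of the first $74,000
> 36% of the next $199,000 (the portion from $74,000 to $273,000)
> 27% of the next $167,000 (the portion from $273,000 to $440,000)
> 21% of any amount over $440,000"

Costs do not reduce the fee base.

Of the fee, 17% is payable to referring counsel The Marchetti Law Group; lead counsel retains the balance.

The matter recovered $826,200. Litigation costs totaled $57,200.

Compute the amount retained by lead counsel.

$189,382.76

Fee base is the gross recovery, $826,200; costs are reimbursed separately.
First $74,000 at 41% = $30,340.00
Next $199,000 at 36% = $71,640.00
Next $167,000 at 27% = $45,090.00
Remaining $386,200 at 21% = $81,102.00
Fee: $30,340.00 + $71,640.00 + $45,090.00 + $81,102.00 = $228,172.00
Referral share: 17% of $228,172.00 = $38,789.24; lead counsel retains $228,172.00 − $38,789.24 = $189,382.76.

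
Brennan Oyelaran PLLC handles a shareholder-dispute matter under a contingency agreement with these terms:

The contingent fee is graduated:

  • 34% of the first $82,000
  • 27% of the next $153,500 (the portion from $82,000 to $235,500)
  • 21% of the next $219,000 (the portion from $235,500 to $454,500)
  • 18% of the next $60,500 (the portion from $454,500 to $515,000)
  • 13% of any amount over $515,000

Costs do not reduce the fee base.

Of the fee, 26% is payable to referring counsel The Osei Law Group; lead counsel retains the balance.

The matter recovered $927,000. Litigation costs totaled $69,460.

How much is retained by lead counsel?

$133,026.10

Fee base is the gross recovery, $927,000; costs are reimbursed separately.
First $82,000 at 34% = $27,880.00
Next $153,500 at 27% = $41,445.00
Next $219,000 at 21% = $45,990.00
Next $60,500 at 18% = $10,890.00
Remaining $412,000 at 13% = $53,560.00
Fee: $27,880.00 + $41,445.00 + $45,990.00 + $10,890.00 + $53,560.00 = $179,765.00
Referral share: 26% of $179,765.00 = $46,738.90; lead counsel retains $179,765.00 − $46,738.90 = $133,026.10.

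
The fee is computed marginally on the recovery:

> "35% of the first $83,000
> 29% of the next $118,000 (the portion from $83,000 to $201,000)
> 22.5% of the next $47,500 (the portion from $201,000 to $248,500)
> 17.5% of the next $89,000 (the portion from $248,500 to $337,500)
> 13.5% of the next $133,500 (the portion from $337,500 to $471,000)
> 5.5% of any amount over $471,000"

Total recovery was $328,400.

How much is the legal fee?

First $83,000 at 35% = $29,050.00
Next $118,000 at 29% = $34,220.00
Next $47,500 at 22.5% = $10,687.50
Remaining $79,900 at 17.5% = $13,982.50
Fee: $29,050.00 + $34,220.00 + $10,687.50 + $13,982.50 = $87,940.00

$87,940.00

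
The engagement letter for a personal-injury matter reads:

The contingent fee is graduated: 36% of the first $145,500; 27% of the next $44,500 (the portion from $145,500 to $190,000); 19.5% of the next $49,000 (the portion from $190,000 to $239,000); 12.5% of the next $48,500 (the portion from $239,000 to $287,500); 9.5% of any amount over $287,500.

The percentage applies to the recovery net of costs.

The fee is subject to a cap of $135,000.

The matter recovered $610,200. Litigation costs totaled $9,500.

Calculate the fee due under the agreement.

$109,766.50

Fee base (net of costs): $610,200 − $9,500 = $600,700
First $145,500 at 36% = $52,380.00
Next $44,500 at 27% = $12,015.00
Next $49,000 at 19.5% = $9,555.00
Next $48,500 at 12.5% = $6,062.50
Remaining $313,200 at 9.5% = $29,754.00
Fee: $52,380.00 + $12,015.00 + $9,555.00 + $6,062.50 + $29,754.00 = $109,766.50
$109,766.50 is under the $135,000 cap.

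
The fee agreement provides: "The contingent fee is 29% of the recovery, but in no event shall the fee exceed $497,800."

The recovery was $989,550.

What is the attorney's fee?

$286,969.50

29% of $989,550 = $286,969.50
That is under the $497,800 cap.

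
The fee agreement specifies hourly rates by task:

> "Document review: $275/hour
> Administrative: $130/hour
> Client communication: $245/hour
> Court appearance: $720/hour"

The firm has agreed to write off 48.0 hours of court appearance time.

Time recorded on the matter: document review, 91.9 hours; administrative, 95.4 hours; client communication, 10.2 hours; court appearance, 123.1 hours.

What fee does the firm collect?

Document review: 91.9 × $275 = $25,272.50
Administrative: 95.4 × $130 = $12,402.00
Client communication: 10.2 × $245 = $2,499.00
Court appearance: 123.1 × $720 = $88,632.00
Subtotal: $128,805.50
Write-off: 48.0 × $720 = $34,560.00
Total: $128,805.50 − $34,560.00 = $94,245.50

$94,245.50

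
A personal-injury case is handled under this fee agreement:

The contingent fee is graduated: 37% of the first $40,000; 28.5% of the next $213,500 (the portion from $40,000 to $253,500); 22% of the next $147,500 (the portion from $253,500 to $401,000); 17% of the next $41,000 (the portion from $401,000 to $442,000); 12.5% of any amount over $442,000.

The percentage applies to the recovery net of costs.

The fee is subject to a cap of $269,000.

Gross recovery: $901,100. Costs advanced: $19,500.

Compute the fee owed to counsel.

Fee base (net of costs): $901,100 − $19,500 = $881,600
First $40,000 at 37% = $14,800.00
Next $213,500 at 28.5% = $60,847.50
Next $147,500 at 22% = $32,450.00
Next $41,000 at 17% = $6,970.00
Remaining $439,600 at 12.5% = $54,950.00
Fee: $14,800.00 + $60,847.50 + $32,450.00 + $6,970.00 + $54,950.00 = $170,017.50
$170,017.50 is under the $269,000 cap.

$170,017.50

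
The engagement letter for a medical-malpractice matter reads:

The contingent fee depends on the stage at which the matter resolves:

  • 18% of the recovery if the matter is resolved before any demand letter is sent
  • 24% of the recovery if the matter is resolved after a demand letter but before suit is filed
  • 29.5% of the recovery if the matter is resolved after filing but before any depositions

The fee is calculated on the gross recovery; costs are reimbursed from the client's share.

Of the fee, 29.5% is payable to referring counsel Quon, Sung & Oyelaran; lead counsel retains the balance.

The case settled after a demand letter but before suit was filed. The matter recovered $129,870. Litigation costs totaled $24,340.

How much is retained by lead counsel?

$21,974.00

Fee base is the gross recovery, $129,870; costs are reimbursed separately.
The matter settled after a demand letter but before suit was filed, so the 24% rate applies.
$129,870 × 24% = $31,168.80
Referral share: 29.5% of $31,168.80 = $9,194.80; lead counsel retains $31,168.80 − $9,194.80 = $21,974.00.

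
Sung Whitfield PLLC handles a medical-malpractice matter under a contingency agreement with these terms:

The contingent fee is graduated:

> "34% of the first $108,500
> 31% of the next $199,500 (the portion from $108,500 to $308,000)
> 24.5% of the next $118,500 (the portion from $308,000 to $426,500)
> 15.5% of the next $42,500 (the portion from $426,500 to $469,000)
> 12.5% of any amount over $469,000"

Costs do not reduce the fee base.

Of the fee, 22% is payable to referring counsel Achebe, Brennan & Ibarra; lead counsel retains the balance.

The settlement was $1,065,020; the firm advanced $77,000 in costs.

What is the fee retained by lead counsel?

Fee base is the gross recovery, $1,065,020; costs are reimbursed separately.
First $108,500 at 34% = $36,890.00
Next $199,500 at 31% = $61,845.00
Next $118,500 at 24.5% = $29,032.50
Next $42,500 at 15.5% = $6,587.50
Remaining $596,020 at 12.5% = $74,502.50
Fee: $36,890.00 + $61,845.00 + $29,032.50 + $6,587.50 + $74,502.50 = $208,857.50
Referral share: 22% of $208,857.50 = $45,948.65; lead counsel retains $208,857.50 − $45,948.65 = $162,908.85.

$162,908.85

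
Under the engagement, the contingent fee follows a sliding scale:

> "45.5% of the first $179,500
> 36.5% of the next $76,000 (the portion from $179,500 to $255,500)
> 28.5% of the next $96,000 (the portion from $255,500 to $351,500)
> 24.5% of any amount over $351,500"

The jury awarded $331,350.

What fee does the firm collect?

$131,029.75

First $179,500 at 45.5% = $81,672.50
Next $76,000 at 36.5% = $27,740.00
Remaining $75,850 at 28.5% = $21,617.25
Fee: $81,672.50 + $27,740.00 + $21,617.25 = $131,029.75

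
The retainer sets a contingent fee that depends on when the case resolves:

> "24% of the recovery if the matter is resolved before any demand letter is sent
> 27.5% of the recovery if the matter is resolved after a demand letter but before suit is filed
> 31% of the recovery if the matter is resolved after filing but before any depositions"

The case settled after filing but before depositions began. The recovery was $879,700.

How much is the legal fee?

$272,707.00

The matter settled after filing but before depositions began, so the 31% rate applies.
$879,700 × 31% = $272,707.00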